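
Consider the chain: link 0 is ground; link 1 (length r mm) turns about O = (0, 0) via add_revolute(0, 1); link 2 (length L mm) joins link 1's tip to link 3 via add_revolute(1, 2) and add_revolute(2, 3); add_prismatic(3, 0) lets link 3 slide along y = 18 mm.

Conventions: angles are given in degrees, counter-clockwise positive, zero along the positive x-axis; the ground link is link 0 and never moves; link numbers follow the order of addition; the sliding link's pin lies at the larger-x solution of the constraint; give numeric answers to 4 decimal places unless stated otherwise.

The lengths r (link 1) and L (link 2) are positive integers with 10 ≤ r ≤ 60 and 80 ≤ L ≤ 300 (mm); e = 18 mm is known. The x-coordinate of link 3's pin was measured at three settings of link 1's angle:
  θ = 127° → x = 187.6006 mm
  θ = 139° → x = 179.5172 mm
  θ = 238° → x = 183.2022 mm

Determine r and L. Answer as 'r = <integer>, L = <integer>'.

constraint per measurement: (x − r cos θ)² + (r sin θ − e)² = L²
subtracting the θ₁ and θ₂ equations cancels the r² and L² terms:
r = (x₁² − x₂²) / (2[(x₁cos θ₁ + e sin θ₁) − (x₂cos θ₂ + e sin θ₂)]) = 58.9999 → r = 59
L² = (x₁ − r cos θ₁)² + (r sin θ₁ − e)² = 50624.9847 → L = 225.0000 → L = 225
check at θ₃=238°: x = 183.2022 (printed 183.2022) ✓

r = 59, L = 225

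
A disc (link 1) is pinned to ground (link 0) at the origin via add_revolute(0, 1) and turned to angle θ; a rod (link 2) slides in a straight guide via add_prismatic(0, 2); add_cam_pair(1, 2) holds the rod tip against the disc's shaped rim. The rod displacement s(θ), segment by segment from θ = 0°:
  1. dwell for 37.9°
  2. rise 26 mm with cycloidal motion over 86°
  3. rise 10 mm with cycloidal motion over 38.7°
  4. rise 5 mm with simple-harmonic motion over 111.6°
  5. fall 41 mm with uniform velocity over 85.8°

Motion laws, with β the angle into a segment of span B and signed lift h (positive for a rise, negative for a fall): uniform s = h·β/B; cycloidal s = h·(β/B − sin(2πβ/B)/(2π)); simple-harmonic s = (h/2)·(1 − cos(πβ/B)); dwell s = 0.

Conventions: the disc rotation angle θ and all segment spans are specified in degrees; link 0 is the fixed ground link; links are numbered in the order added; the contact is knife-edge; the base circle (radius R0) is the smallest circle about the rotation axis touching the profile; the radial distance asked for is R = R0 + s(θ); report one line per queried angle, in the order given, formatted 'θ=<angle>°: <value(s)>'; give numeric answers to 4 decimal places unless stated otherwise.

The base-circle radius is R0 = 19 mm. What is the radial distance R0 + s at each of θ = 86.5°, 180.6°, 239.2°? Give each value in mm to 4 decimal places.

segment 1 (0° to 37.9°, dwell): s unchanged at 0.0000
θ = 86.5° falls in segment 2 (37.9° to 123.9°, cycloidal, h = 26): β = 86.5 − 37.9 = 48.6°, B = 86°; Δs = 26·(0.5651 − sin(2π·0.5651)/(2π)) = 16.3392; s = 0.0000 + 16.3392 = 16.3392
segment 2 (37.9° to 123.9°, cycloidal, h = 26) is passed completely: s = 0.0000 + (26) = 26.0000
segment 3 (123.9° to 162.6°, cycloidal, h = 10) is passed completely: s = 26.0000 + (10) = 36.0000
θ = 180.6° falls in segment 4 (162.6° to 274.2°, simple-harmonic, h = 5): β = 180.6 − 162.6 = 18°, B = 111.6°; Δs = 5/2·(1 − cos(π·0.1613)) = 0.3141; s = 36.0000 + 0.3141 = 36.3141
θ = 239.2° falls in segment 4 (162.6° to 274.2°, simple-harmonic, h = 5): β = 239.2 − 162.6 = 76.6°, B = 111.6°; Δs = 5/2·(1 − cos(π·0.6864)) = 3.8816; s = 36.0000 + 3.8816 = 39.8816
θ=86.5°: R = R0 + s = 19 + 16.3392 = 35.3392
θ=180.6°: R = R0 + s = 19 + 36.3141 = 55.3141
θ=239.2°: R = R0 + s = 19 + 39.8816 = 58.8816

θ=86.5°: 35.3392
θ=180.6°: 55.3141
θ=239.2°: 58.8816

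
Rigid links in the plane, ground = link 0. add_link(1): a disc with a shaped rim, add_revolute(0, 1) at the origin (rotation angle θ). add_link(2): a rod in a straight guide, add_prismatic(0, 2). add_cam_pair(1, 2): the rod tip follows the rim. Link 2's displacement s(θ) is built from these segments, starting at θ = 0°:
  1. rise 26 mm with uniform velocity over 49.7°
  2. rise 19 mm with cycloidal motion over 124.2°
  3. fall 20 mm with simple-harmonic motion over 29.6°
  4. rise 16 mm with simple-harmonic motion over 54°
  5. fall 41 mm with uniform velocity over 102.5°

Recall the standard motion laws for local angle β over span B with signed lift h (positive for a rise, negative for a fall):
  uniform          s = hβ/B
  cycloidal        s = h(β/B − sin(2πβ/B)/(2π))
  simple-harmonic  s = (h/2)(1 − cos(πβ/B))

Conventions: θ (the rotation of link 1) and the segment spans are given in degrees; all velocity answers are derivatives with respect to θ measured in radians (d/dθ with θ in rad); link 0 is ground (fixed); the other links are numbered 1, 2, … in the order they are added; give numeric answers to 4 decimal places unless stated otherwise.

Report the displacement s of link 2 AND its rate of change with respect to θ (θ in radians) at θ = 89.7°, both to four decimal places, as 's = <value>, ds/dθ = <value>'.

segment 1 (0° to 49.7°, uniform, h = 26) is passed completely: s = 0.0000 + (26) = 26.0000
θ = 89.7° falls in segment 2 (49.7° to 173.9°, cycloidal, h = 19): β = 89.7 − 49.7 = 40°, B = 124.2°; Δs = 19·(0.3221 − sin(2π·0.3221)/(2π)) = 3.3999; s = 26.0000 + 3.3999 = 29.3999
velocity in seg [49.7°–173.9°] (cycloidal), θ in radians: β = 40° = 0.6981 rad, B = 124.2° = 2.1677 rad; ds/dθ = (h/B)(1 − cos(2πβ/B)) = (19/2.1677)(1 − cos(2π·0.3221)) = 12.599429 mm/rad

s = 29.3999, ds/dθ = 12.5994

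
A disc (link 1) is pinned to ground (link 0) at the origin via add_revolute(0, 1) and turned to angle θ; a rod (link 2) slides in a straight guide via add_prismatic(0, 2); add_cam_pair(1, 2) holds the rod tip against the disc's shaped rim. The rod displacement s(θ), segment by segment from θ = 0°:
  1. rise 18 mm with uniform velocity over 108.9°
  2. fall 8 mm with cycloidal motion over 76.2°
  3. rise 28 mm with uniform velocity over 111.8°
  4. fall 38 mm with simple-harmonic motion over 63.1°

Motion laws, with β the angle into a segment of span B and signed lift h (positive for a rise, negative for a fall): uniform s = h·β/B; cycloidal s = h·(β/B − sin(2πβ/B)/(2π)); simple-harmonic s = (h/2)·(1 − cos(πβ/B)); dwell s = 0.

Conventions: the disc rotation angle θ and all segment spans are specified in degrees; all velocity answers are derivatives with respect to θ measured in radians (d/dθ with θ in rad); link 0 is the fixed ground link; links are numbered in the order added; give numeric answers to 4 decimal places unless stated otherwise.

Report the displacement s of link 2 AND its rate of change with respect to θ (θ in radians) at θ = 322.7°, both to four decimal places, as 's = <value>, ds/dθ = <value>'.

segment 1 (0° to 108.9°, uniform, h = 18) is passed completely: s = 0.0000 + (18) = 18.0000
segment 2 (108.9° to 185.1°, cycloidal, h = -8) is passed completely: s = 18.0000 + (-8) = 10.0000
segment 3 (185.1° to 296.9°, uniform, h = 28) is passed completely: s = 10.0000 + (28) = 38.0000
θ = 322.7° falls in segment 4 (296.9° to 360°, simple-harmonic, h = -38): β = 322.7 − 296.9 = 25.8°, B = 63.1°; Δs = -38/2·(1 − cos(π·0.4089)) = -13.6347; s = 38.0000 − 13.6347 = 24.3653
velocity in seg [296.9°–360°] (simple-harmonic), θ in radians: β = 25.8° = 0.4503 rad, B = 63.1° = 1.1013 rad; ds/dθ = (πh/(2B)) sin(πβ/B) = (π·(-38)/(2·1.1013)) sin(π·0.4089) = -51.993836 mm/rad

s = 24.3653, ds/dθ = -51.9938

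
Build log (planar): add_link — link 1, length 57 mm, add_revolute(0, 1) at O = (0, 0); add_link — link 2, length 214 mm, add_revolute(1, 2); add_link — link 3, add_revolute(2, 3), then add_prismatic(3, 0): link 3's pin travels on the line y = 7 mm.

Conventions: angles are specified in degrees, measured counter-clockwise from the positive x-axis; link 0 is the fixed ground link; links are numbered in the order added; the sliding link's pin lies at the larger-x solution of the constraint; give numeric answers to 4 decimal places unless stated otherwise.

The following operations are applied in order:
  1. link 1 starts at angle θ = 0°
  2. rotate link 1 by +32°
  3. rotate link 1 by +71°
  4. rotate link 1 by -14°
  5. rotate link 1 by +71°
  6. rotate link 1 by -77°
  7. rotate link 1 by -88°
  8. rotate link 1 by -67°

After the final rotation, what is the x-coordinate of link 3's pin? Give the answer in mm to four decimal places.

geometry: r = 57 mm, L = 214 mm, e = 7 mm; θ starts at 0°
rotate link 1 by +32°: θ ← 0° +32° = 32°
rotate link 1 by +71°: θ ← 32° +71° = 103°
rotate link 1 by -14°: θ ← 103° -14° = 89°
rotate link 1 by +71°: θ ← 89° +71° = 160°
rotate link 1 by -77°: θ ← 160° -77° = 83°
rotate link 1 by -88°: θ ← 83° -88° = -5°
rotate link 1 by -67°: θ ← -5° -67° = -72°
crank pin P = (r cos θ, r sin θ) = (17.613969, -54.210221)
h = r sin θ − e = -54.210221 − 7 = -61.210221
x = r cos θ + √(L² − h²) = 17.613969 + 205.059281 = 222.673250

222.6732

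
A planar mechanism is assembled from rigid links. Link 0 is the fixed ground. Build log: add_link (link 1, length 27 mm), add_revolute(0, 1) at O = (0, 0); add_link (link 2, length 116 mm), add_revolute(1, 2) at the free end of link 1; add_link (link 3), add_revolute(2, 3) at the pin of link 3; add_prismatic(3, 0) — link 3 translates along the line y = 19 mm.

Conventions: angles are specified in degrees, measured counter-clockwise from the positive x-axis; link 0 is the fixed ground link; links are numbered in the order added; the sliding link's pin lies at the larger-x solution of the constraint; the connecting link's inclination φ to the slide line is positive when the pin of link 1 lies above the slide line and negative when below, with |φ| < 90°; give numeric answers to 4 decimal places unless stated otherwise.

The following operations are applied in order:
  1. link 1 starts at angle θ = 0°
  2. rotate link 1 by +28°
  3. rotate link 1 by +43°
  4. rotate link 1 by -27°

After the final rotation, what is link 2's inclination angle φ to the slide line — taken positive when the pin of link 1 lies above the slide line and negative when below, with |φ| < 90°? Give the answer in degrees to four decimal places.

geometry: r = 27 mm, L = 116 mm, e = 19 mm; θ starts at 0°
rotate link 1 by +28°: θ ← 0° +28° = 28°
rotate link 1 by +43°: θ ← 28° +43° = 71°
rotate link 1 by -27°: θ ← 71° -27° = 44°
h = r sin θ − e = 18.755776 − 19 = -0.244224
sin φ = h / L = -0.244224 / 116 = -0.00210538
φ = arcsin(-0.00210538) = -0.120629°

-0.1206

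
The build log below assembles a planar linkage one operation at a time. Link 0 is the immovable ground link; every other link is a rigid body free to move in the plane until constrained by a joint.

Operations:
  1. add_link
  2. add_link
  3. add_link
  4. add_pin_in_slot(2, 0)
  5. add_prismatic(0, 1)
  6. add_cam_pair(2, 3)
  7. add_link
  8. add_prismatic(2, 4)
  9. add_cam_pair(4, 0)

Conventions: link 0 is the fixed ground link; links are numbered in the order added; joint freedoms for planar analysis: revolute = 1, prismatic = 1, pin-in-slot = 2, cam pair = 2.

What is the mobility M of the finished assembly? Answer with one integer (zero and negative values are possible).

link 0 = ground. State L|J1|J2 = 1|0|0
+link1  2|0|0
+link2  3|0|0
+link3  4|0|0
PS(2,0) f=2→J2  4|0|1
P(0,1) f=1→J1  4|1|1
C(2,3) f=2→J2  4|1|2
+link4  5|1|2
P(2,4) f=1→J1  5|2|2
C(4,0) f=2→J2  5|2|3
M = 3(5−1)−2·2−3 = 12−4−3 = 5

M = 5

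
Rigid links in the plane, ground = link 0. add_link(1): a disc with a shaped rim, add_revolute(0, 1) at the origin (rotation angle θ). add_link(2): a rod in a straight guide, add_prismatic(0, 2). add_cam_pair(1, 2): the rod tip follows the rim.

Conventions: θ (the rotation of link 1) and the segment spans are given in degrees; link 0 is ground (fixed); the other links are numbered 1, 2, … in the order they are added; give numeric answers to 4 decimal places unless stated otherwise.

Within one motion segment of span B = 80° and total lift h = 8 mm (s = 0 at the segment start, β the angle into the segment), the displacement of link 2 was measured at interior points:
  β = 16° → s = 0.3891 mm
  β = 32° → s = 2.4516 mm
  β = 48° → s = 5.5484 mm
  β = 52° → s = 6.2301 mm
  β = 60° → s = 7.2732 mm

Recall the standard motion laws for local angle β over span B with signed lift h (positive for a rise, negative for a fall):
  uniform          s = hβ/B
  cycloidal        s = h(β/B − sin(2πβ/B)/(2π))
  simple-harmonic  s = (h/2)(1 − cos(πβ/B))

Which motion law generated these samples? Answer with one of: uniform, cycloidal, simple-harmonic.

candidates at β/B = r: uniform s = h·r (linear in β); cycloidal s = h·(r − sin(2πr)/(2π)); simple-harmonic s = (h/2)(1 − cos(πr))
β=16°: printed 0.3891 | uniform 1.6000, cycloidal 0.3891, simple-harmonic 0.7639
β=32°: printed 2.4516 | uniform 3.2000, cycloidal 2.4516, simple-harmonic 2.7639
β=48°: printed 5.5484 | uniform 4.8000, cycloidal 5.5484, simple-harmonic 5.2361
β=52°: printed 6.2301 | uniform 5.2000, cycloidal 6.2301, simple-harmonic 5.8160
β=60°: printed 7.2732 | uniform 6.0000, cycloidal 7.2732, simple-harmonic 6.8284
only one law matches every sample → cycloidal

cycloidal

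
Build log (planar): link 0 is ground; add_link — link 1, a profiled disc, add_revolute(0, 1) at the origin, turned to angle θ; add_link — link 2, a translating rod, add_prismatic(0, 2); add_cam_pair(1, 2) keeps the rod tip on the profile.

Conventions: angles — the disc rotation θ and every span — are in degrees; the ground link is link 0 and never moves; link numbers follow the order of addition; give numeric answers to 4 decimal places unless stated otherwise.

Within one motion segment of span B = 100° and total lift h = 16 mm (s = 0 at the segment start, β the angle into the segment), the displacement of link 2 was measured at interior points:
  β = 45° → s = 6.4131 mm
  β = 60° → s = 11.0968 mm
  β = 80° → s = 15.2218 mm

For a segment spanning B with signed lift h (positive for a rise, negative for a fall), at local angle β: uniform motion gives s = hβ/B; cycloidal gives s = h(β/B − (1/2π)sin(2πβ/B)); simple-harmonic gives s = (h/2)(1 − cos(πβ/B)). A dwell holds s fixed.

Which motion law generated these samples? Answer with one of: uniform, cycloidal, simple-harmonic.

candidates at β/B = r: uniform s = h·r (linear in β); cycloidal s = h·(r − sin(2πr)/(2π)); simple-harmonic s = (h/2)(1 − cos(πr))
β=45°: printed 6.4131 | uniform 7.2000, cycloidal 6.4131, simple-harmonic 6.7485
β=60°: printed 11.0968 | uniform 9.6000, cycloidal 11.0968, simple-harmonic 10.4721
β=80°: printed 15.2218 | uniform 12.8000, cycloidal 15.2218, simple-harmonic 14.4721
only one law matches every sample → cycloidal

cycloidal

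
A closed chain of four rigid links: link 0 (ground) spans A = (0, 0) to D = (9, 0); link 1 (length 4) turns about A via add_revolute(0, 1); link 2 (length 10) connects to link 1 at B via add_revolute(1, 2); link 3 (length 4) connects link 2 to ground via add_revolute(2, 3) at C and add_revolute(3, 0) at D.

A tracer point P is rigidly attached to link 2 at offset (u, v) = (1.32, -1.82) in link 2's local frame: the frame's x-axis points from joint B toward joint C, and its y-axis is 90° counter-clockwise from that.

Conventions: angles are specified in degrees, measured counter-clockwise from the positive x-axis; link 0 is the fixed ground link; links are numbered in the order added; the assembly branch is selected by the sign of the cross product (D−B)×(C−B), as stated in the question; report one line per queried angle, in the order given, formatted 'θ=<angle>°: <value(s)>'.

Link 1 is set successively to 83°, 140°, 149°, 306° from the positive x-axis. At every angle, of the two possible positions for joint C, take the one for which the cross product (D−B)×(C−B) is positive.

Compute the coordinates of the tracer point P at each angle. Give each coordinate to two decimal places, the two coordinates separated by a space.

A=(0,0), D=(9.00,0)
θ=83°: B = A + 4.00·(cos83°, sin83°) = (0.4875, 3.9702)
θ=83°: |BD| = 9.3928
θ=83°: circle(B,10.00) ∩ circle(D,4.00): a=9.1679, h=3.9937
θ=83°:   candidates: C₊=(10.4842,3.7144) cross=37.512; C₋=(7.1081,-3.5243) cross=-37.512
θ=83°:   branch + wants cross > 0 → take C=(10.4842,3.7144) (cross=37.512)
θ=83°: ex = (C−B)/|BC| = (0.9997,-0.0256); ey = (0.0256,0.9997)
θ=83°: P = B + 1.32·ex + -1.82·ey = (1.7605,2.1170)
θ=140°: B = A + 4.00·(cos140°, sin140°) = (-3.0642, 2.5712)
θ=140°: |BD| = 12.3351
θ=140°: circle(B,10.00) ∩ circle(D,4.00): a=9.5725, h=2.8927
θ=140°:   candidates: C₊=(6.9010,3.4050) cross=35.682; C₋=(5.6951,-2.2533) cross=-35.682
θ=140°:   branch + wants cross > 0 → take C=(6.9010,3.4050) (cross=35.682)
θ=140°: ex = (C−B)/|BC| = (0.9965,0.0834); ey = (-0.0834,0.9965)
θ=140°: P = B + 1.32·ex + -1.82·ey = (-1.5970,0.8676)
θ=149°: B = A + 4.00·(cos149°, sin149°) = (-3.4287, 2.0602)
θ=149°: |BD| = 12.5983
θ=149°: circle(B,10.00) ∩ circle(D,4.00): a=9.6329, h=2.6845
θ=149°:   candidates: C₊=(6.5136,3.1333) cross=33.821; C₋=(5.6356,-2.1635) cross=-33.821
θ=149°:   branch + wants cross > 0 → take C=(6.5136,3.1333) (cross=33.821)
θ=149°: ex = (C−B)/|BC| = (0.9942,0.1073); ey = (-0.1073,0.9942)
θ=149°: P = B + 1.32·ex + -1.82·ey = (-1.9210,0.3923)
θ=306°: B = A + 4.00·(cos306°, sin306°) = (2.3511, -3.2361)
θ=306°: |BD| = 7.3946
θ=306°: circle(B,10.00) ∩ circle(D,4.00): a=9.3771, h=3.4741
θ=306°:   candidates: C₊=(9.2623,3.9914) cross=25.689; C₋=(12.3030,-2.2561) cross=-25.689
θ=306°:   branch + wants cross > 0 → take C=(9.2623,3.9914) (cross=25.689)
θ=306°: ex = (C−B)/|BC| = (0.6911,0.7227); ey = (-0.7227,0.6911)
θ=306°: P = B + 1.32·ex + -1.82·ey = (4.5788,-3.5399)

θ=83°: 1.76 2.12
θ=140°: -1.60 0.87
θ=149°: -1.92 0.39
θ=306°: 4.58 -3.54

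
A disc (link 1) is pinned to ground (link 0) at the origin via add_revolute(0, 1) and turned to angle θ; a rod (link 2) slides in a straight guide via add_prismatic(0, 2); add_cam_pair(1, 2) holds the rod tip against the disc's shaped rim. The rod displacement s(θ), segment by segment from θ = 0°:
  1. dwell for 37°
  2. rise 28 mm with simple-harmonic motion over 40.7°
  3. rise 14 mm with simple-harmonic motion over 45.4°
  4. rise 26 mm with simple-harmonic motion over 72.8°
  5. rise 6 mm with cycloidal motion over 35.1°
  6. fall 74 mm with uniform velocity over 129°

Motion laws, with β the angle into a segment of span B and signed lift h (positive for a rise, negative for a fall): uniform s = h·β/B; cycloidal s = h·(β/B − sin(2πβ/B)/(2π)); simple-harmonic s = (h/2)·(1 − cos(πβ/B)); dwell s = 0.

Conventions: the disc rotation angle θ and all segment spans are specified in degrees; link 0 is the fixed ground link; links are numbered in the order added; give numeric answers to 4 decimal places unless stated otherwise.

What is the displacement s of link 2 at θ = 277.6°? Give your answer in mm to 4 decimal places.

segment 1 (0° to 37°, dwell): s unchanged at 0.0000
segment 2 (37° to 77.7°, simple-harmonic, h = 28) is passed completely: s = 0.0000 + (28) = 28.0000
segment 3 (77.7° to 123.1°, simple-harmonic, h = 14) is passed completely: s = 28.0000 + (14) = 42.0000
segment 4 (123.1° to 195.9°, simple-harmonic, h = 26) is passed completely: s = 42.0000 + (26) = 68.0000
segment 5 (195.9° to 231°, cycloidal, h = 6) is passed completely: s = 68.0000 + (6) = 74.0000
θ = 277.6° falls in segment 6 (231° to 360°, uniform, h = -74): β = 277.6 − 231 = 46.6°, B = 129°; Δs = -74·46.6/129 = -26.7318; s = 74.0000 − 26.7318 = 47.2682

47.2682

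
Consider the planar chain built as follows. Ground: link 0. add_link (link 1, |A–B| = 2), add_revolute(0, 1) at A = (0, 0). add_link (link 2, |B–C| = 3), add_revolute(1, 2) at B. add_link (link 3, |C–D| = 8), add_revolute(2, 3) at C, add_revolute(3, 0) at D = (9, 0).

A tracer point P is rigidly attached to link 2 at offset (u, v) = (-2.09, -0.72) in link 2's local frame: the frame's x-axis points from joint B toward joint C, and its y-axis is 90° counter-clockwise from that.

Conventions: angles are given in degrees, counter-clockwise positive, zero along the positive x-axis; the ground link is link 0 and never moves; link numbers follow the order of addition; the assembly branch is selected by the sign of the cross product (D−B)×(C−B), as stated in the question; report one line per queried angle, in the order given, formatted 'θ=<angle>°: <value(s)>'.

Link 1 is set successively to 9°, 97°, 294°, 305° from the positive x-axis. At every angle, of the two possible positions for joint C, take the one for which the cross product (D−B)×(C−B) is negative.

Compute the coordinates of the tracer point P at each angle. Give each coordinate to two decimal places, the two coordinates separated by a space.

A=(0,0), D=(9.00,0)
θ=9°: B = A + 2.00·(cos9°, sin9°) = (1.9754, 0.3129)
θ=9°: |BD| = 7.0316
θ=9°: circle(B,3.00) ∩ circle(D,8.00): a=-0.3951, h=2.9739
θ=9°:   candidates: C₊=(1.7130,3.3014) cross=20.911; C₋=(1.4483,-2.6405) cross=-20.911
θ=9°:   branch - wants cross < 0 → take C=(1.4483,-2.6405) (cross=-20.911)
θ=9°: ex = (C−B)/|BC| = (-0.1757,-0.9844); ey = (0.9844,-0.1757)
θ=9°: P = B + -2.09·ex + -0.72·ey = (1.6338,2.4969)
θ=97°: B = A + 2.00·(cos97°, sin97°) = (-0.2437, 1.9851)
θ=97°: |BD| = 9.4545
θ=97°: circle(B,3.00) ∩ circle(D,8.00): a=1.8186, h=2.3860
θ=97°:   candidates: C₊=(2.0353,3.9360) cross=22.558; C₋=(1.0333,-0.7295) cross=-22.558
θ=97°:   branch - wants cross < 0 → take C=(1.0333,-0.7295) (cross=-22.558)
θ=97°: ex = (C−B)/|BC| = (0.4257,-0.9049); ey = (0.9049,0.4257)
θ=97°: P = B + -2.09·ex + -0.72·ey = (-1.7849,3.5698)
θ=294°: B = A + 2.00·(cos294°, sin294°) = (0.8135, -1.8271)
θ=294°: |BD| = 8.3879
θ=294°: circle(B,3.00) ∩ circle(D,8.00): a=0.9155, h=2.8569
θ=294°:   candidates: C₊=(1.0846,1.1606) cross=23.964; C₋=(2.3292,-4.4160) cross=-23.964
θ=294°:   branch - wants cross < 0 → take C=(2.3292,-4.4160) (cross=-23.964)
θ=294°: ex = (C−B)/|BC| = (0.5053,-0.8630); ey = (0.8630,0.5053)
θ=294°: P = B + -2.09·ex + -0.72·ey = (-0.8639,-0.3873)
θ=305°: B = A + 2.00·(cos305°, sin305°) = (1.1472, -1.6383)
θ=305°: |BD| = 8.0219
θ=305°: circle(B,3.00) ∩ circle(D,8.00): a=0.5829, h=2.9428
θ=305°:   candidates: C₊=(1.1167,1.3615) cross=23.607; C₋=(2.3187,-4.4001) cross=-23.607
θ=305°:   branch - wants cross < 0 → take C=(2.3187,-4.4001) (cross=-23.607)
θ=305°: ex = (C−B)/|BC| = (0.3905,-0.9206); ey = (0.9206,0.3905)
θ=305°: P = B + -2.09·ex + -0.72·ey = (-0.3319,0.0046)

θ=9°: 1.63 2.50
θ=97°: -1.78 3.57
θ=294°: -0.86 -0.39
θ=305°: -0.33 0.00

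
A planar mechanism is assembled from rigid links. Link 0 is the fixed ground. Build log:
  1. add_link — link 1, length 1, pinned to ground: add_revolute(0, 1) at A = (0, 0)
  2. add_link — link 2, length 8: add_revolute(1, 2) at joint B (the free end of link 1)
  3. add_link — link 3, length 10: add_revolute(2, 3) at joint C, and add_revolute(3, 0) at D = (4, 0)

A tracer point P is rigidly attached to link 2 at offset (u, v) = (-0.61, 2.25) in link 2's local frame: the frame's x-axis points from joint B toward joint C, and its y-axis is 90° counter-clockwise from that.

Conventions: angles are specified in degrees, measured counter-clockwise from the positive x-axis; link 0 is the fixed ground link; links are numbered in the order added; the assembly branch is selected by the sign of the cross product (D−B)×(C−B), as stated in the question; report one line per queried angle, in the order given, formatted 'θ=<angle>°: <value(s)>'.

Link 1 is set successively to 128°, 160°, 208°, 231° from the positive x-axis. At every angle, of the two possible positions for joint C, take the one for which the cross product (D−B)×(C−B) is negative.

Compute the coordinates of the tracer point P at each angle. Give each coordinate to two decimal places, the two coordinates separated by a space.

A=(0,0), D=(4.00,0)
θ=128°: B = A + 1.00·(cos128°, sin128°) = (-0.6157, 0.7880)
θ=128°: |BD| = 4.6824
θ=128°: circle(B,8.00) ∩ circle(D,10.00): a=-1.5029, h=7.8576
θ=128°:   candidates: C₊=(-0.7748,8.7864) cross=36.793; C₋=(-3.4195,-6.7046) cross=-36.793
θ=128°:   branch - wants cross < 0 → take C=(-3.4195,-6.7046) (cross=-36.793)
θ=128°: ex = (C−B)/|BC| = (-0.3505,-0.9366); ey = (0.9366,-0.3505)
θ=128°: P = B + -0.61·ex + 2.25·ey = (1.7054,0.5707)
θ=160°: B = A + 1.00·(cos160°, sin160°) = (-0.9397, 0.3420)
θ=160°: |BD| = 4.9515
θ=160°: circle(B,8.00) ∩ circle(D,10.00): a=-1.1595, h=7.9155
θ=160°:   candidates: C₊=(-1.5497,8.3187) cross=39.194; C₋=(-2.6432,-7.4745) cross=-39.194
θ=160°:   branch - wants cross < 0 → take C=(-2.6432,-7.4745) (cross=-39.194)
θ=160°: ex = (C−B)/|BC| = (-0.2129,-0.9771); ey = (0.9771,-0.2129)
θ=160°: P = B + -0.61·ex + 2.25·ey = (1.3886,0.4589)
θ=208°: B = A + 1.00·(cos208°, sin208°) = (-0.8829, -0.4695)
θ=208°: |BD| = 4.9055
θ=208°: circle(B,8.00) ∩ circle(D,10.00): a=-1.2166, h=7.9069
θ=208°:   candidates: C₊=(-2.8507,7.2847) cross=38.787; C₋=(-1.3373,-8.4566) cross=-38.787
θ=208°:   branch - wants cross < 0 → take C=(-1.3373,-8.4566) (cross=-38.787)
θ=208°: ex = (C−B)/|BC| = (-0.0568,-0.9984); ey = (0.9984,-0.0568)
θ=208°: P = B + -0.61·ex + 2.25·ey = (1.3981,0.0118)
θ=231°: B = A + 1.00·(cos231°, sin231°) = (-0.6293, -0.7771)
θ=231°: |BD| = 4.6941
θ=231°: circle(B,8.00) ∩ circle(D,10.00): a=-1.4876, h=7.8605
θ=231°:   candidates: C₊=(-3.3977,6.7286) cross=36.898; C₋=(-0.7950,-8.7754) cross=-36.898
θ=231°:   branch - wants cross < 0 → take C=(-0.7950,-8.7754) (cross=-36.898)
θ=231°: ex = (C−B)/|BC| = (-0.0207,-0.9998); ey = (0.9998,-0.0207)
θ=231°: P = B + -0.61·ex + 2.25·ey = (1.6328,-0.2139)

θ=128°: 1.71 0.57
θ=160°: 1.39 0.46
θ=208°: 1.40 0.01
θ=231°: 1.63 -0.21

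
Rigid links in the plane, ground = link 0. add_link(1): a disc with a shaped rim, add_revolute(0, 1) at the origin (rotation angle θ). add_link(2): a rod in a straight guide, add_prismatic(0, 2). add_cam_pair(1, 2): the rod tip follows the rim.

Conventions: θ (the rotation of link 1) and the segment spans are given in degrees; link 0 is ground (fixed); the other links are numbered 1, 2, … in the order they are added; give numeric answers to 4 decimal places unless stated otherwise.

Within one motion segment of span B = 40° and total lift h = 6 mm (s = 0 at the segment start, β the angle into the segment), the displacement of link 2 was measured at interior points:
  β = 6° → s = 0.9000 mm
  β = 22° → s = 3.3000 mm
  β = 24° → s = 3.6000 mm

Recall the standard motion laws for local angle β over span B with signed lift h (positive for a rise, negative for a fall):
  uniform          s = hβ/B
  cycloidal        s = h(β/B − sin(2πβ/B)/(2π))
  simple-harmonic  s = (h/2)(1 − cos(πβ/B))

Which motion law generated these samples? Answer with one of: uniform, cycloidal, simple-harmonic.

candidates at β/B = r: uniform s = h·r (linear in β); cycloidal s = h·(r − sin(2πr)/(2π)); simple-harmonic s = (h/2)(1 − cos(πr))
β=6°: printed 0.9000 | uniform 0.9000, cycloidal 0.1274, simple-harmonic 0.3270
β=22°: printed 3.3000 | uniform 3.3000, cycloidal 3.5951, simple-harmonic 3.4693
β=24°: printed 3.6000 | uniform 3.6000, cycloidal 4.1613, simple-harmonic 3.9271
only one law matches every sample → uniform

uniform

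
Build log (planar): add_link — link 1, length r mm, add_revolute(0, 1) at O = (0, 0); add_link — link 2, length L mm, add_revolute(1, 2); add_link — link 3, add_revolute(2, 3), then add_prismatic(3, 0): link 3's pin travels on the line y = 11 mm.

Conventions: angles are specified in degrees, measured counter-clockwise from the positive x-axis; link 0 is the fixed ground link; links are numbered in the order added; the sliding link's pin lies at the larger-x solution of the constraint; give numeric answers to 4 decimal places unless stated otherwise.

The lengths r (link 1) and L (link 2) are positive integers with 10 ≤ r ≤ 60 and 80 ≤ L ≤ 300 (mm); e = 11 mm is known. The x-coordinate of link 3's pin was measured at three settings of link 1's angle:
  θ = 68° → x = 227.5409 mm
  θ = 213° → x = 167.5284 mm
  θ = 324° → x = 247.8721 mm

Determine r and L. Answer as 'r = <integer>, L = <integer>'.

constraint per measurement: (x − r cos θ)² + (r sin θ − e)² = L²
subtracting the θ₁ and θ₂ equations cancels the r² and L² terms:
r = (x₁² − x₂²) / (2[(x₁cos θ₁ + e sin θ₁) − (x₂cos θ₂ + e sin θ₂)]) = 49.0000 → r = 49
L² = (x₁ − r cos θ₁)² + (r sin θ₁ − e)² = 44944.0015 → L = 212.0000 → L = 212
check at θ₃=324°: x = 247.8721 (printed 247.8721) ✓

r = 49, L = 212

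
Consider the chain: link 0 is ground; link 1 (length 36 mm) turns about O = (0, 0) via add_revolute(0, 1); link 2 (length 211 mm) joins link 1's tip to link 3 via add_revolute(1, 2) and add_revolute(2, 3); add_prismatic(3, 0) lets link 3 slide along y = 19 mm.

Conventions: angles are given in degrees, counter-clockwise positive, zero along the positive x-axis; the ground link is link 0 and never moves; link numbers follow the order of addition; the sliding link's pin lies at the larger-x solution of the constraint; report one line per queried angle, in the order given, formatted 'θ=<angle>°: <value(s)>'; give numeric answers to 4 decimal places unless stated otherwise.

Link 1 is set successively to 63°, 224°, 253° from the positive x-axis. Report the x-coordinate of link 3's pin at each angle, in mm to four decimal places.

geometry: r = 36 mm, L = 211 mm, e = 19 mm
θ=63°: crank pin P = (r cos θ, r sin θ) = (16.343658, 32.076235)
θ=63°: h = r sin θ − e = 32.076235 − 19 = 13.076235
θ=63°: x = r cos θ + √(L² − h²) = 16.343658 + 210.594426 = 226.938084
θ=224°: crank pin P = (r cos θ, r sin θ) = (-25.896233, -25.007701)
θ=224°: h = r sin θ − e = -25.007701 − 19 = -44.007701
θ=224°: x = r cos θ + √(L² − h²) = -25.896233 + 206.359691 = 180.463459
θ=253°: crank pin P = (r cos θ, r sin θ) = (-10.525381, -34.426971)
θ=253°: h = r sin θ − e = -34.426971 − 19 = -53.426971
θ=253°: x = r cos θ + √(L² − h²) = -10.525381 + 204.123881 = 193.598500

θ=63°: 226.9381
θ=224°: 180.4635
θ=253°: 193.5985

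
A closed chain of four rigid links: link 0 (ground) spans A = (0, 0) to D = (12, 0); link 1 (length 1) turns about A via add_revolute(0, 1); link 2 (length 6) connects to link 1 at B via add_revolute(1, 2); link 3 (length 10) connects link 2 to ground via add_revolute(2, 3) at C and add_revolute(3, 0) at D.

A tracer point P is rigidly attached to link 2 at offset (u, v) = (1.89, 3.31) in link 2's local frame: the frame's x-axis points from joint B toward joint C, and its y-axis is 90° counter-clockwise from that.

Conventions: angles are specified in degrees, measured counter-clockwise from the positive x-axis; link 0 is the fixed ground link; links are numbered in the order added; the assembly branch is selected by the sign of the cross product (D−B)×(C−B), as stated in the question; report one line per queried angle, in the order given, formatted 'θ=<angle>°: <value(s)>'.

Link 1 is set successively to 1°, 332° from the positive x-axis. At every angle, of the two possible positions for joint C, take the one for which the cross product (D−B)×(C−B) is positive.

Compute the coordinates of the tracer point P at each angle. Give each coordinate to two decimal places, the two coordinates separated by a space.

A=(0,0), D=(12.00,0)
θ=1°: B = A + 1.00·(cos1°, sin1°) = (0.9998, 0.0175)
θ=1°: |BD| = 11.0002
θ=1°: circle(B,6.00) ∩ circle(D,10.00): a=2.5910, h=5.4117
θ=1°:   candidates: C₊=(3.5995,5.4250) cross=59.530; C₋=(3.5823,-5.3984) cross=-59.530
θ=1°:   branch + wants cross > 0 → take C=(3.5995,5.4250) (cross=59.530)
θ=1°: ex = (C−B)/|BC| = (0.4333,0.9013); ey = (-0.9013,0.4333)
θ=1°: P = B + 1.89·ex + 3.31·ey = (-1.1645,3.1550)
θ=332°: B = A + 1.00·(cos332°, sin332°) = (0.8829, -0.4695)
θ=332°: |BD| = 11.1270
θ=332°: circle(B,6.00) ∩ circle(D,10.00): a=2.6876, h=5.3644
θ=332°:   candidates: C₊=(3.3418,5.0036) cross=59.690; C₋=(3.7945,-5.7157) cross=-59.690
θ=332°:   branch + wants cross > 0 → take C=(3.3418,5.0036) (cross=59.690)
θ=332°: ex = (C−B)/|BC| = (0.4098,0.9122); ey = (-0.9122,0.4098)
θ=332°: P = B + 1.89·ex + 3.31·ey = (-1.3618,2.6110)

θ=1°: -1.16 3.15
θ=332°: -1.36 2.61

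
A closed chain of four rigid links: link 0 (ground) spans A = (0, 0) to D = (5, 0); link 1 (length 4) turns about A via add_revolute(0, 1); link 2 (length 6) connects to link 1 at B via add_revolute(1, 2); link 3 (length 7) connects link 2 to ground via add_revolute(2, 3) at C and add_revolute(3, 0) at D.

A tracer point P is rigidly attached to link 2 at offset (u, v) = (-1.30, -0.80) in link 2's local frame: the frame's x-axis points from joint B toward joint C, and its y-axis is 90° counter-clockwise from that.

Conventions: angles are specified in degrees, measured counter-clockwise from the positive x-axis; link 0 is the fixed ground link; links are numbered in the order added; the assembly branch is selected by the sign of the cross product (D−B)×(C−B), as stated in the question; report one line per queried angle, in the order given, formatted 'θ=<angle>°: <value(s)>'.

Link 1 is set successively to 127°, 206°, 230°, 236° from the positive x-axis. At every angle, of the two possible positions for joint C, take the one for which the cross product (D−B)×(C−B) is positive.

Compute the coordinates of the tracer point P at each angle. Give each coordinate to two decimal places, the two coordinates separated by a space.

A=(0,0), D=(5.00,0)
θ=127°: B = A + 4.00·(cos127°, sin127°) = (-2.4073, 3.1945)
θ=127°: |BD| = 8.0668
θ=127°: circle(B,6.00) ∩ circle(D,7.00): a=3.2276, h=5.0579
θ=127°:   candidates: C₊=(2.5595,6.5608) cross=40.801; C₋=(-1.4465,-2.7280) cross=-40.801
θ=127°:   branch + wants cross > 0 → take C=(2.5595,6.5608) (cross=40.801)
θ=127°: ex = (C−B)/|BC| = (0.8278,0.5610); ey = (-0.5610,0.8278)
θ=127°: P = B + -1.30·ex + -0.80·ey = (-3.0346,1.8030)
θ=206°: B = A + 4.00·(cos206°, sin206°) = (-3.5952, -1.7535)
θ=206°: |BD| = 8.7722
θ=206°: circle(B,6.00) ∩ circle(D,7.00): a=3.6451, h=4.7658
θ=206°:   candidates: C₊=(-0.9763,3.6448) cross=41.807; C₋=(0.9290,-5.6945) cross=-41.807
θ=206°:   branch + wants cross > 0 → take C=(-0.9763,3.6448) (cross=41.807)
θ=206°: ex = (C−B)/|BC| = (0.4365,0.8997); ey = (-0.8997,0.4365)
θ=206°: P = B + -1.30·ex + -0.80·ey = (-3.4428,-3.2723)
θ=230°: B = A + 4.00·(cos230°, sin230°) = (-2.5712, -3.0642)
θ=230°: |BD| = 8.1677
θ=230°: circle(B,6.00) ∩ circle(D,7.00): a=3.2880, h=5.0188
θ=230°:   candidates: C₊=(-1.4061,2.8216) cross=40.992; C₋=(2.3596,-6.4829) cross=-40.992
θ=230°:   branch + wants cross > 0 → take C=(-1.4061,2.8216) (cross=40.992)
θ=230°: ex = (C−B)/|BC| = (0.1942,0.9810); ey = (-0.9810,0.1942)
θ=230°: P = B + -1.30·ex + -0.80·ey = (-2.0388,-4.4948)
θ=236°: B = A + 4.00·(cos236°, sin236°) = (-2.2368, -3.3162)
θ=236°: |BD| = 7.9604
θ=236°: circle(B,6.00) ∩ circle(D,7.00): a=3.1636, h=5.0982
θ=236°:   candidates: C₊=(-1.4845,2.6365) cross=40.583; C₋=(2.7631,-6.6330) cross=-40.583
θ=236°:   branch + wants cross > 0 → take C=(-1.4845,2.6365) (cross=40.583)
θ=236°: ex = (C−B)/|BC| = (0.1254,0.9921); ey = (-0.9921,0.1254)
θ=236°: P = B + -1.30·ex + -0.80·ey = (-1.6061,-4.7062)

θ=127°: -3.03 1.80
θ=206°: -3.44 -3.27
θ=230°: -2.04 -4.49
θ=236°: -1.61 -4.71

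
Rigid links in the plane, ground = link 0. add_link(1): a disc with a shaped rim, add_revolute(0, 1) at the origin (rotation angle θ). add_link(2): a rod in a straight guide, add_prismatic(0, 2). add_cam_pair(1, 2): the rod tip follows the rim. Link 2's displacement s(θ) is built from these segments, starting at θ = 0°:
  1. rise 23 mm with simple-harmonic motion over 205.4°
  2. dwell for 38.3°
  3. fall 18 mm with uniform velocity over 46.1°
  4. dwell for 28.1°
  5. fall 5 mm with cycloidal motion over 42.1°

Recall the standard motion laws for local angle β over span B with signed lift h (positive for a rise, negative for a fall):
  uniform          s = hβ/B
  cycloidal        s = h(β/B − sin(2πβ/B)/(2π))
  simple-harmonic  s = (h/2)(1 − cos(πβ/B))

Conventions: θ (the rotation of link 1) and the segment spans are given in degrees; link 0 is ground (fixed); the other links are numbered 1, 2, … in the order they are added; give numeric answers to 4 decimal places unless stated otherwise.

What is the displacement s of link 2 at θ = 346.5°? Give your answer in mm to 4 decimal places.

segment 1 (0° to 205.4°, simple-harmonic, h = 23) is passed completely: s = 0.0000 + (23) = 23.0000
segment 2 (205.4° to 243.7°, dwell): s unchanged at 23.0000
segment 3 (243.7° to 289.8°, uniform, h = -18) is passed completely: s = 23.0000 + (-18) = 5.0000
segment 4 (289.8° to 317.9°, dwell): s unchanged at 5.0000
θ = 346.5° falls in segment 5 (317.9° to 360°, cycloidal, h = -5): β = 346.5 − 317.9 = 28.6°, B = 42.1°; Δs = -5·(0.6793 − sin(2π·0.6793)/(2π)) = -4.1153; s = 5.0000 − 4.1153 = 0.8847

0.8847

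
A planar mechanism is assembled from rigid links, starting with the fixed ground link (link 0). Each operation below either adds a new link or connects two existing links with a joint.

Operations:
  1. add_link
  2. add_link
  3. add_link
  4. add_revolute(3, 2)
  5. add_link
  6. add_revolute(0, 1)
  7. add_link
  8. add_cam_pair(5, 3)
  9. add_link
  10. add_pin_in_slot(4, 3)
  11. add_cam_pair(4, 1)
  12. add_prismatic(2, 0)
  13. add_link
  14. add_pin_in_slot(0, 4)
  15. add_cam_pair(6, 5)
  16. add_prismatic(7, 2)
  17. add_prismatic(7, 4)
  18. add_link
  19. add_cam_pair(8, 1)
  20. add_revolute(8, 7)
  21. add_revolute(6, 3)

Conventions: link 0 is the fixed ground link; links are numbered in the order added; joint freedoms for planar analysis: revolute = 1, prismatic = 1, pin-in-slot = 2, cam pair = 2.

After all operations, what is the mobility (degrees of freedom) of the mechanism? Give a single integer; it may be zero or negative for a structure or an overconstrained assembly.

link 0 = ground. State L|J1|J2 = 1|0|0
+link1  2|0|0
+link2  3|0|0
+link3  4|0|0
R(3,2) f=1→J1  4|1|0
+link4  5|1|0
R(0,1) f=1→J1  5|2|0
+link5  6|2|0
C(5,3) f=2→J2  6|2|1
+link6  7|2|1
PS(4,3) f=2→J2  7|2|2
C(4,1) f=2→J2  7|2|3
P(2,0) f=1→J1  7|3|3
+link7  8|3|3
PS(0,4) f=2→J2  8|3|4
C(6,5) f=2→J2  8|3|5
P(7,2) f=1→J1  8|4|5
P(7,4) f=1→J1  8|5|5
+link8  9|5|5
C(8,1) f=2→J2  9|5|6
R(8,7) f=1→J1  9|6|6
R(6,3) f=1→J1  9|7|6
M = 3(9−1)−2·7−6 = 24−14−6 = 4

M = 4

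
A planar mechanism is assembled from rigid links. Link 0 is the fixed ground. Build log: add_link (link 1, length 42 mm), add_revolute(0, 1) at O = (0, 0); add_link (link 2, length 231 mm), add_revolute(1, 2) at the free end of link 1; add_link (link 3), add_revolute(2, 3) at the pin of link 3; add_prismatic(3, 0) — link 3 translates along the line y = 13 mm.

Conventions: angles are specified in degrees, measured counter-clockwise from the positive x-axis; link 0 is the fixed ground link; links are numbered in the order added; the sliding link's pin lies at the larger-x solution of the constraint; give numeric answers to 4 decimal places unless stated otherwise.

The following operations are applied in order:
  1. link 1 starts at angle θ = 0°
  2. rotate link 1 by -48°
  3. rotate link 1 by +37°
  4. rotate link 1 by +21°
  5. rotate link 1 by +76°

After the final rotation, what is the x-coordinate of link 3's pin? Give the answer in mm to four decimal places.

geometry: r = 42 mm, L = 231 mm, e = 13 mm; θ starts at 0°
rotate link 1 by -48°: θ ← 0° -48° = -48°
rotate link 1 by +37°: θ ← -48° +37° = -11°
rotate link 1 by +21°: θ ← -11° +21° = 10°
rotate link 1 by +76°: θ ← 10° +76° = 86°
crank pin P = (r cos θ, r sin θ) = (2.929772, 41.897690)
h = r sin θ − e = 41.897690 − 13 = 28.897690
x = r cos θ + √(L² − h²) = 2.929772 + 229.185347 = 232.115119

232.1151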